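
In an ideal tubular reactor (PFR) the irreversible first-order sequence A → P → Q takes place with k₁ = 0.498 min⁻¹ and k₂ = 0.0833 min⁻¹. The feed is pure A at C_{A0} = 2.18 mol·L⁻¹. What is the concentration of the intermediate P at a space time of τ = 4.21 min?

The intermediate concentration in a first-order A→B→C sequence is C_P = k₁C_{A0}(e^(−k₁τ) − e^(−k₂τ))/(k₂−k₁).
e^(−k₁τ) = e^(−0.498×4.21) = e^(−2.097) = 0.1229; e^(−k₂τ) = e^(−0.3507) = 0.7042.
C_P = 0.498×2.18/(0.0833−0.498) × (0.1229−0.7042) = (-2.618)×(-0.5813) = 1.522 mol·L⁻¹.

1.52 mol·L⁻¹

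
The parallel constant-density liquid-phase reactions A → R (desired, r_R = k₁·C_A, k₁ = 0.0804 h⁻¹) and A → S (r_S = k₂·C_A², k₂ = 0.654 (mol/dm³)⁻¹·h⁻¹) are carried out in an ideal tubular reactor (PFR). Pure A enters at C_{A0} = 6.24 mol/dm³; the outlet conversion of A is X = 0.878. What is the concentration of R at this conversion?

0.243 mol/dm³

C_A = C_{A0}(1−X) = 0.7613 mol/dm³.
Along a PFR/batch, dC_R/dC_A = −r_R/(r_R+r_S) = −k₁/(k₁+k₂·C_A).
Integrating from C_{A0} to C_A: C_R = (0.0804/0.654)·ln[(0.0804+0.654·6.24)/(0.0804+0.654·0.761)] = 0.1229·ln(4.161/0.5783) = 0.2426 mol/dm³.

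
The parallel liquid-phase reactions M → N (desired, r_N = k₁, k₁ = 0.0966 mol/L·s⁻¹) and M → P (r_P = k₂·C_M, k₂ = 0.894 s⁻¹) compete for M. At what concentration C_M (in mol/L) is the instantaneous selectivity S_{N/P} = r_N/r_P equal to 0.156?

S_{N/P} = (k₁/k₂)·C_M⁻¹ ⇒ C_M = (S·k₂/k₁)^(-1).
= (0.156×0.894/0.0966)^(-1) = (1.444)^(-1) = 0.693 mol/L.

0.693 mol/L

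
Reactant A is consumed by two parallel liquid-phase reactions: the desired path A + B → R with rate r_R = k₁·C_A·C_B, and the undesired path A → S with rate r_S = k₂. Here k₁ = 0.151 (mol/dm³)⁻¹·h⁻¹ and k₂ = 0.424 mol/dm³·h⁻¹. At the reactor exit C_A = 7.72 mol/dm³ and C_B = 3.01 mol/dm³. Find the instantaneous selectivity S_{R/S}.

8.28

S_{R/S} = r_R/r_S = (k₁·C_A·C_B)/(k₂) = (k₁/k₂)·C_A·C_B.
= (0.151×7.720×3.010) / (0.424) = 3.509/0.4240 = 8.28.
Since the desired path is higher order in A, keeping C_A high (PFR or concentrated feed) favours R.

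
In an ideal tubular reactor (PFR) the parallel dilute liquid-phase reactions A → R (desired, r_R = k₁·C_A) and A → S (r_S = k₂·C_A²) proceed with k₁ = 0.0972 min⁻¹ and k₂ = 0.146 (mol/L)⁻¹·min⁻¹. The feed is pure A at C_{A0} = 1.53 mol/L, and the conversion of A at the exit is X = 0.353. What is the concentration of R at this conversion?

C_A = C_{A0}(1−X) = 0.9899 mol/L.
Along a PFR/batch, dC_R/dC_A = −r_R/(r_R+r_S) = −k₁/(k₁+k₂·C_A).
Integrating from C_{A0} to C_A: C_R = (0.0972/0.146)·ln[(0.0972+0.146·1.53)/(0.0972+0.146·0.990)] = 0.6658·ln(0.3206/0.2417) = 0.1880 mol/L.

0.188 mol/L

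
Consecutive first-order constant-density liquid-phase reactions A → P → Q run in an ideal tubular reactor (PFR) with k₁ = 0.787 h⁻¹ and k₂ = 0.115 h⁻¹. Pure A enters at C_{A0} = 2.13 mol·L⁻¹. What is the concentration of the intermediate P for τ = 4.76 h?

1.38 mol·L⁻¹

For first-order series with pure A initially, C_P(τ) = k₁C_{A0}/(k₂−k₁)·(e^(−k₁τ) − e^(−k₂τ)).
e^(−k₁τ) = e^(−0.787×4.76) = e^(−3.746) = 0.02361; e^(−k₂τ) = e^(−0.5474) = 0.5785.
C_P = 0.787×2.13/(0.115−0.787) × (0.02361−0.5785) = (-2.495)×(-0.5548) = 1.384 mol·L⁻¹.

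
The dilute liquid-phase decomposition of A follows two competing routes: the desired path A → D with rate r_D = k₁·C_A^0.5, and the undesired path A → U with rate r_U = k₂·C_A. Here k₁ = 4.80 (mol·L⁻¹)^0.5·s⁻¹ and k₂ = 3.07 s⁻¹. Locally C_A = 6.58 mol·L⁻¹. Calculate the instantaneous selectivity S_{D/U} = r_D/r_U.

S_{D/U} = r_D/r_U = (k₁·C_A^0.5)/(k₂·C_A) = (k₁/k₂)·C_A^-0.5.
= (4.80×6.580^0.5) / (3.07×6.580) = 12.31/20.20 = 0.610.

0.610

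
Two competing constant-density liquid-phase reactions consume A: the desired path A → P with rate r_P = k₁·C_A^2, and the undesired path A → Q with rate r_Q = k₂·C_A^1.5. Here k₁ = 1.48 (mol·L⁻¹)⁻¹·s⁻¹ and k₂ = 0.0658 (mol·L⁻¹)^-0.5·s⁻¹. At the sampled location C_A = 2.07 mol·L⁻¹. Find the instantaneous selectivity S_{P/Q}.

32.4

S_{P/Q} = r_P/r_Q = (k₁·C_A^2)/(k₂·C_A^1.5) = (k₁/k₂)·C_A^0.5.
= (1.48×2.070^2) / (0.0658×2.070^1.5) = 6.342/0.1960 = 32.4.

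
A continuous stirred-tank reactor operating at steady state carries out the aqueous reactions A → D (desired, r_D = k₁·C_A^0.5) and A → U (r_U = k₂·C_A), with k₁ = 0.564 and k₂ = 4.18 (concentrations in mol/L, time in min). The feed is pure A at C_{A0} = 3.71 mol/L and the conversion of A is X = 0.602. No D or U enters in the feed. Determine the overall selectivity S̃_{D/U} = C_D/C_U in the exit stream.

0.111

Exit C_A = C_{A0}(1−X) = 3.71×0.398 = 1.477 mol/L.
In a CSTR the entire volume is at exit conditions, so r_D = 0.564×1.477^0.5 = 0.6853 and r_U = 4.18×1.477 = 6.172.
Overall selectivity = C_D/C_U = r_Dτ/(r_Uτ) = r_D/r_U = 0.111.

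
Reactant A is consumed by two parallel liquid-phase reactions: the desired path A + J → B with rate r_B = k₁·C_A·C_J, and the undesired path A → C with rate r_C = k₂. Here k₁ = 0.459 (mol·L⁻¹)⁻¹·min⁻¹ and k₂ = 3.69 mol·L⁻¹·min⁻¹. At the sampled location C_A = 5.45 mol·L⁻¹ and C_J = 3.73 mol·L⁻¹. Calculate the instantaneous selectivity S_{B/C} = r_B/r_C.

2.53

S_{B/C} = r_B/r_C = (k₁·C_A·C_J)/(k₂) = (k₁/k₂)·C_A·C_J.
= (0.459×5.450×3.730) / (3.69) = 9.331/3.690 = 2.53.
Since the desired path is higher order in A, keeping C_A high (PFR or concentrated feed) favours B.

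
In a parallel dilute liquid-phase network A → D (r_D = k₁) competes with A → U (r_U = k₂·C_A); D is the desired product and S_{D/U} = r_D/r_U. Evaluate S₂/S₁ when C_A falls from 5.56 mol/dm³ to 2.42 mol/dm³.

S_{D/U} = (k₁/k₂)·C_A⁻¹, so S₂/S₁ = (C_{A,2}/C_{A,1})⁻¹.
= 5.56/2.42 = 2.30.

2.30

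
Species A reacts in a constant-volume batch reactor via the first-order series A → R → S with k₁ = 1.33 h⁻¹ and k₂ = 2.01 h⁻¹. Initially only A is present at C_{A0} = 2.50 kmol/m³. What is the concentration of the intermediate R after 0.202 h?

0.480 kmol/m³

For first-order series with pure A initially, C_R(t) = k₁C_{A0}/(k₂−k₁)·(e^(−k₁t) − e^(−k₂t)).
e^(−k₁t) = e^(−1.33×0.202) = e^(−0.2687) = 0.7644; e^(−k₂t) = e^(−0.4060) = 0.6663.
C_R = 1.33×2.50/(2.01−1.33) × (0.7644−0.6663) = 4.890×0.09811 = 0.4797 kmol/m³.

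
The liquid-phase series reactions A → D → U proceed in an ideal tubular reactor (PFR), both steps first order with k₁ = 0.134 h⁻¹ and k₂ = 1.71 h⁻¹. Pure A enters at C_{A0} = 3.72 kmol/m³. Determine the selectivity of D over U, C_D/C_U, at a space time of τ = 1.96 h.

The intermediate concentration in a first-order A→B→C sequence is C_D = k₁C_{A0}(e^(−k₁τ) − e^(−k₂τ))/(k₂−k₁).
e^(−k₁τ) = e^(−0.134×1.96) = e^(−0.2626) = 0.7690; e^(−k₂τ) = e^(−3.352) = 0.03503.
C_D = 0.134×3.72/(1.71−0.134) × (0.7690−0.03503) = 0.3163×0.7340 = 0.2322 kmol/m³.
C_A = C_{A0}e^(−k₁τ) = 2.861 kmol/m³, so C_U = C_{A0}−C_A−C_D = 0.6271 kmol/m³; C_D/C_U = 0.370.

0.370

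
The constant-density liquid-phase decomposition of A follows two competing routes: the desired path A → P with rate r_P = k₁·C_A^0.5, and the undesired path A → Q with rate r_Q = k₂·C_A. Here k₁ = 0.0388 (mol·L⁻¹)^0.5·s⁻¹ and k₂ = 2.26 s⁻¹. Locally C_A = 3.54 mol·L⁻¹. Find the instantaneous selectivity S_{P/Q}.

S_{P/Q} = r_P/r_Q = (k₁·C_A^0.5)/(k₂·C_A) = (k₁/k₂)·C_A^-0.5.
= (0.0388×3.540^0.5) / (2.26×3.540) = 0.07300/8.000 = 0.00912.
The undesired path is higher order in A, so low C_A (CSTR or dilute feed) favours P.

0.00912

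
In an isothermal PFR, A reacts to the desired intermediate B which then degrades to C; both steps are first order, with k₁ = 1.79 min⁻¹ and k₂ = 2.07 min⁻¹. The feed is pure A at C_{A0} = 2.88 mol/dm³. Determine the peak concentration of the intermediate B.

0.984 mol/dm³

For a first-order series the maximum intermediate yield is C_{B,max}/C_{A0} = (k₁/k₂)^[k₂/(k₂−k₁)].
= (1.79/2.07)^(2.07/(2.07−1.79)) = (0.8647)^(7.393) = 0.3415.
C_{B,max} = 0.3415×2.88 = 0.984 mol/dm³.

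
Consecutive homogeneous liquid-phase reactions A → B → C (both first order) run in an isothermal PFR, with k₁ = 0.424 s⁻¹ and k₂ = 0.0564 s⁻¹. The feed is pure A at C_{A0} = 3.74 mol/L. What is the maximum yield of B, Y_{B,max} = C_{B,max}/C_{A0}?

0.734

Evaluating C_B at τ_opt = ln(k₂/k₁)/(k₂−k₁) gives C_{B,max}/C_{A0} = (k₁/k₂)^[k₂/(k₂−k₁)].
= (0.424/0.0564)^(0.0564/(0.0564−0.424)) = (7.518)^(-0.1534) = 0.7338.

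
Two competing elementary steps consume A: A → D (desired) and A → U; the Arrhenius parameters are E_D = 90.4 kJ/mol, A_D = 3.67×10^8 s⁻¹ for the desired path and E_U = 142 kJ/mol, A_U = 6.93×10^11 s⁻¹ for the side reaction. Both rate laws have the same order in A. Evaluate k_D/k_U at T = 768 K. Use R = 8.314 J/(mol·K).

1.71

k_D/k_U = (A_D/A_U)·exp[−(E_D−E_U)/(RT)] = (A_D/A_U)·exp[(E_U−E_D)/(RT)].
(E_U−E_D)/(RT) = (142−90.4)×10³/(8.314×768) = 51600/6385 = 8.081.
k_D/k_U = (3.67×10^8/6.93×10^11)·exp(8.081) = 5.296×10^-4 × 3233 = 1.71.
Since E_D < E_U, lowering the temperature improves selectivity toward D.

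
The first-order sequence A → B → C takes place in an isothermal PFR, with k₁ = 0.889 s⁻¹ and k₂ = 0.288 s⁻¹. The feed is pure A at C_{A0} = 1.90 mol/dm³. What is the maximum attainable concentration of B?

1.11 mol/dm³

At the optimum, C_{B,max}/C_{A0} = (k₁/k₂)^[k₂/(k₂−k₁)].
= (0.889/0.288)^(0.288/(0.288−0.889)) = (3.087)^(-0.4792) = 0.5827.
C_{B,max} = 0.5827×1.90 = 1.11 mol/dm³.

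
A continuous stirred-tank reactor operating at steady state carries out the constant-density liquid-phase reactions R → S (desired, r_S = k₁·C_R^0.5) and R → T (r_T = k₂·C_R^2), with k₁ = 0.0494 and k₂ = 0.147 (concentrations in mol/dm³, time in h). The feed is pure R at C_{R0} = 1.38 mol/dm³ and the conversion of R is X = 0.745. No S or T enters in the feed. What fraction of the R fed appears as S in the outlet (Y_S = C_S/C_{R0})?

0.460

Exit C_R = C_{R0}(1−X) = 1.38×0.255 = 0.3519 mol/dm³.
Rates in a CSTR are evaluated at the outlet concentration: r_S = 0.0494×0.3519^0.5 = 0.02930, r_T = 0.147×0.3519^2 = 0.01820.
Fraction of consumed R going to S: r_S/(r_S+r_T) = 0.6168.
C_S = 0.6168·C_{R0}·X = 0.6168×1.38×0.745 = 0.634 mol/dm³; Y_S = C_S/C_{R0} = 0.460.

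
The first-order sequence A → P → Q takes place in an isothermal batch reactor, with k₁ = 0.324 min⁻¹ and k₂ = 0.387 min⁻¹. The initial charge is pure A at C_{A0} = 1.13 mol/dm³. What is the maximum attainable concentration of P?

0.379 mol/dm³

At the optimum, C_{P,max}/C_{A0} = (k₁/k₂)^[k₂/(k₂−k₁)].
= (0.324/0.387)^(0.387/(0.387−0.324)) = (0.8372)^(6.143) = 0.3357.
C_{P,max} = 0.3357×1.13 = 0.379 mol/dm³.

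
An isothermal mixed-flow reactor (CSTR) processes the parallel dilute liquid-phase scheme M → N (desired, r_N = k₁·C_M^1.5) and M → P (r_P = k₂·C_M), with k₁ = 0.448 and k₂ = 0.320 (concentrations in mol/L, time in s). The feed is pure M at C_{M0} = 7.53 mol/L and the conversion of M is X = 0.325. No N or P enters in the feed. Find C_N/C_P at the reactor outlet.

3.16

Exit C_M = C_{M0}(1−X) = 7.53×0.675 = 5.083 mol/L.
Rates in a CSTR are evaluated at the outlet concentration: r_N = 0.448×5.083^1.5 = 5.134, r_P = 0.320×5.083 = 1.626.
Overall selectivity = C_N/C_P = r_Nτ/(r_Pτ) = r_N/r_P = 3.16.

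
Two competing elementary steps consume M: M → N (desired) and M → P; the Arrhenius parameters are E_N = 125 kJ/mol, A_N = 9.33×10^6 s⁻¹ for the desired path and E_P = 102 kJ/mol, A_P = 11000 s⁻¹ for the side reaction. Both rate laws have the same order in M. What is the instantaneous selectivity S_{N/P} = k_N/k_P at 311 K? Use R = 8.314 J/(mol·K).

0.116

Since both paths have the same order in M, the concentration cancels and S_{N/P} = k_N/k_P = (A_N/A_P)·exp[(E_P−E_N)/(RT)].
(E_P−E_N)/(RT) = (102−125)×10³/(8.314×311) = -23000/2586 = -8.895.
k_N/k_P = (9.33×10^6/11000)·exp(-8.895) = 848.2 × 1.370×10^-4 = 0.116.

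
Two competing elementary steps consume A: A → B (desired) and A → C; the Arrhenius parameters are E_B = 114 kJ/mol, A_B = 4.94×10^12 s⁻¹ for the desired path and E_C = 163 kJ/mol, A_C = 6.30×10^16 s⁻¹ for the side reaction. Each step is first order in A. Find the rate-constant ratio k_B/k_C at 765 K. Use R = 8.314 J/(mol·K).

0.174

Since both paths have the same order in A, the concentration cancels and S_{B/C} = k_B/k_C = (A_B/A_C)·exp[(E_C−E_B)/(RT)].
(E_C−E_B)/(RT) = (163−114)×10³/(8.314×765) = 49000/6360 = 7.704.
k_B/k_C = (4.94×10^12/6.30×10^16)·exp(7.704) = 7.841×10^-5 × 2218 = 0.174.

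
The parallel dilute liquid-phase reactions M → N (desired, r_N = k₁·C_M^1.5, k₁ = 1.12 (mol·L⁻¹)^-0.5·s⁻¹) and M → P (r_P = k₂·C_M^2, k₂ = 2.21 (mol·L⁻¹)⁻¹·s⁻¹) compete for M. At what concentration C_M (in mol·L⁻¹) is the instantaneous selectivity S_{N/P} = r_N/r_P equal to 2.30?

S_{N/P} = (k₁/k₂)·C_M^-0.5 ⇒ C_M = (S·k₂/k₁)^(-2).
= (2.30×2.21/1.12)^(-2) = (4.538)^(-2) = 0.0486 mol·L⁻¹.

0.0486 mol·L⁻¹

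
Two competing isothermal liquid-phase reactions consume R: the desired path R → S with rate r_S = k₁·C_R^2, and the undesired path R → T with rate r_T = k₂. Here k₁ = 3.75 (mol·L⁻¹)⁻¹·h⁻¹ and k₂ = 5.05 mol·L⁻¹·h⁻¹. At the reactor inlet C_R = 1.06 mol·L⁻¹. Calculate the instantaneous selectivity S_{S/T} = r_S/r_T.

S_{S/T} = r_S/r_T = (k₁·C_R^2)/(k₂) = (k₁/k₂)·C_R^2.
= (3.75×1.060^2) / (5.05) = 4.214/5.050 = 0.834.
Since the desired path is higher order in R, keeping C_R high (PFR or concentrated feed) favours S.

0.834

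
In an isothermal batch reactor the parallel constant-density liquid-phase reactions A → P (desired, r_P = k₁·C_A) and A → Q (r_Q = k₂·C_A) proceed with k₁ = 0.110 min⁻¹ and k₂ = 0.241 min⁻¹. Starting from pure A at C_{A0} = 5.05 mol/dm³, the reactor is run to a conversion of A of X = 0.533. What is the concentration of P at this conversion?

C_A = C_{A0}(1−X) = 2.358 mol/dm³.
Both paths are first order in A, so the instantaneous fraction to P is constant: dC_P/d(−C_A) = k₁/(k₁+k₂) = 0.3134.
C_P = 0.3134·(C_{A0}−C_A) = 0.3134×2.692 = 0.844 mol/dm³.

0.844 mol/dm³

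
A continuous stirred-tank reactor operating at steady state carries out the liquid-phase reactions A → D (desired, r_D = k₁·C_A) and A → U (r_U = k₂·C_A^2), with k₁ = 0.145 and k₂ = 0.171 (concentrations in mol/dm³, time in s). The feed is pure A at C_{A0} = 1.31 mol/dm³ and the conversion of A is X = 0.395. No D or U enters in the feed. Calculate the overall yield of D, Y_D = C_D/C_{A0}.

Exit C_A = C_{A0}(1−X) = 1.31×0.605 = 0.7925 mol/dm³.
A CSTR operates uniformly at the exit composition, giving r_D = 0.1149 and r_U = 0.1074 (each k·C_A^n at C_A = 0.7925).
Fraction of consumed A going to D: r_D/(r_D+r_U) = 0.5169.
C_D = 0.5169·C_{A0}·X = 0.5169×1.31×0.395 = 0.267 mol/dm³; Y_D = C_D/C_{A0} = 0.204.

0.204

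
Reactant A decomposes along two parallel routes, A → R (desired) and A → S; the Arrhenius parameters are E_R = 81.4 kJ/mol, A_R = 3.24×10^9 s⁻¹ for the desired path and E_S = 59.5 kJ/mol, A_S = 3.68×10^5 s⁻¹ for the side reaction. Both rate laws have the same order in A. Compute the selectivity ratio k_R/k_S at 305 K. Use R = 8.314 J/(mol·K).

With equal orders, S_{R/S} = k_R/k_S = (A_R/A_S)·exp[(E_S−E_R)/(RT)].
(E_S−E_R)/(RT) = (59.5−81.4)×10³/(8.314×305) = -21900/2536 = -8.636.
k_R/k_S = (3.24×10^9/3.68×10^5)·exp(-8.636) = 8804 × 1.775×10^-4 = 1.56.

1.56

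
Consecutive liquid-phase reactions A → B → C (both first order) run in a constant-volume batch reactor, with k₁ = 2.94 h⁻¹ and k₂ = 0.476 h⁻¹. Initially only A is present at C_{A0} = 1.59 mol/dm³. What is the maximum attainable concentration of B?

At the optimum, C_{B,max}/C_{A0} = (k₁/k₂)^[k₂/(k₂−k₁)].
= (2.94/0.476)^(0.476/(0.476−2.94)) = (6.176)^(-0.1932) = 0.7035.
C_{B,max} = 0.7035×1.59 = 1.12 mol/dm³.

1.12 mol/dm³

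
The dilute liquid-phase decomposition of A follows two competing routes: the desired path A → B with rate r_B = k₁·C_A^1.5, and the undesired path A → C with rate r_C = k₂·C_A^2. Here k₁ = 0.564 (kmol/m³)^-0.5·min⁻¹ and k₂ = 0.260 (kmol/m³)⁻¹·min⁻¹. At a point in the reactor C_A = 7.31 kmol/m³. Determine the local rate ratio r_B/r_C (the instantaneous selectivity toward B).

S_{B/C} = r_B/r_C = (k₁·C_A^1.5)/(k₂·C_A^2) = (k₁/k₂)·C_A^-0.5.
= (0.564×7.310^1.5) / (0.260×7.310^2) = 11.15/13.89 = 0.802.
The undesired path is higher order in A, so low C_A (CSTR or dilute feed) favours B.

0.802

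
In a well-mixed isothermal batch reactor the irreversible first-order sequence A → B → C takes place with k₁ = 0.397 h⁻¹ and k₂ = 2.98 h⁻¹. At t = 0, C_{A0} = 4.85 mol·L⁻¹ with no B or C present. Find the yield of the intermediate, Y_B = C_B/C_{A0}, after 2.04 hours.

0.0680

For first-order series with pure A initially, C_B(t) = k₁C_{A0}/(k₂−k₁)·(e^(−k₁t) − e^(−k₂t)).
e^(−k₁t) = e^(−0.397×2.04) = e^(−0.8099) = 0.4449; e^(−k₂t) = e^(−6.079) = 0.002290.
C_B = 0.397×4.85/(2.98−0.397) × (0.4449−0.002290) = 0.7454×0.4426 = 0.3299 mol·L⁻¹.
Y_B = C_B/C_{A0} = 0.3299/4.85 = 0.0680.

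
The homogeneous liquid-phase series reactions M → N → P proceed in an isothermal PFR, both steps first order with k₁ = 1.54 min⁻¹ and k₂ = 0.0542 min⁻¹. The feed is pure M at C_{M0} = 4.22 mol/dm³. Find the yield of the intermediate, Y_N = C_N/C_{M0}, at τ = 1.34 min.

0.832

The intermediate concentration in a first-order A→B→C sequence is C_N = k₁C_{M0}(e^(−k₁τ) − e^(−k₂τ))/(k₂−k₁).
e^(−k₁τ) = e^(−1.54×1.34) = e^(−2.064) = 0.1270; e^(−k₂τ) = e^(−0.07263) = 0.9299.
C_N = 1.54×4.22/(0.0542−1.54) × (0.1270−0.9299) = (-4.374)×(-0.8030) = 3.512 mol/dm³.
Y_N = C_N/C_{M0} = 3.512/4.22 = 0.832.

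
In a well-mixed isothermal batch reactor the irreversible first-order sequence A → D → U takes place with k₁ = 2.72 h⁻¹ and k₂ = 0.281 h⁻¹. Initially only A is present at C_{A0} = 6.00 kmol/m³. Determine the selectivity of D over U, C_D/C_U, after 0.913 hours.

Solving the coupled first-order balances gives C_D(t) = [k₁/(k₂−k₁)]·C_{A0}·(e^(−k₁t) − e^(−k₂t)).
e^(−k₁t) = e^(−2.72×0.913) = e^(−2.483) = 0.08346; e^(−k₂t) = e^(−0.2566) = 0.7737.
C_D = 2.72×6.00/(0.281−2.72) × (0.08346−0.7737) = (-6.691)×(-0.6903) = 4.619 kmol/m³.
C_A = C_{A0}e^(−k₁t) = 0.5008 kmol/m³, so C_U = C_{A0}−C_A−C_D = 0.8806 kmol/m³; C_D/C_U = 5.25.

5.25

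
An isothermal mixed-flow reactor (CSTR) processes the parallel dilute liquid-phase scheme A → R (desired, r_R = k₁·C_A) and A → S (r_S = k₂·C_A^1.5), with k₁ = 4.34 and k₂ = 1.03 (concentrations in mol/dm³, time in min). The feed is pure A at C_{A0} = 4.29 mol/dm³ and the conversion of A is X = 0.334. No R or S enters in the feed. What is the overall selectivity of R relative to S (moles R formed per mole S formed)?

Exit C_A = C_{A0}(1−X) = 4.29×0.666 = 2.857 mol/dm³.
A CSTR operates uniformly at the exit composition, giving r_R = 12.40 and r_S = 4.974 (each k·C_A^n at C_A = 2.857).
Overall selectivity = C_R/C_S = r_Rτ/(r_Sτ) = r_R/r_S = 2.49.

2.49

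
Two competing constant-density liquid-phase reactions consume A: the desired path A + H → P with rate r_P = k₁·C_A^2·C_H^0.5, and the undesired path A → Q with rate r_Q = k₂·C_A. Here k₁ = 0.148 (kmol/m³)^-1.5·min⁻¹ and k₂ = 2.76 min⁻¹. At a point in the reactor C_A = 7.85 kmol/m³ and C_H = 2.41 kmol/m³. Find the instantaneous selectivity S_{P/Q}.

0.653

S_{P/Q} = r_P/r_Q = (k₁·C_A^2·C_H^0.5)/(k₂·C_A) = (k₁/k₂)·C_A·C_H^0.5.
= (0.148×7.850^2×2.410^0.5) / (2.76×7.850) = 14.16/21.67 = 0.653.
Since the desired path is higher order in A, keeping C_A high (PFR or concentrated feed) favours P.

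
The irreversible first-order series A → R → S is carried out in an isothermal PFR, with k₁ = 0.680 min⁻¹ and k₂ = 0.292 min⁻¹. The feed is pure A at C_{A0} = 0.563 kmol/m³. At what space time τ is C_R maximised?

2.18 min

Setting dC_R/dτ = 0 gives τ_opt = ln(k₂/k₁)/(k₂−k₁).
= ln(0.292/0.680)/(0.292−0.680) = ln(0.4294)/-0.3880 = -0.8453/-0.3880 = 2.18 min.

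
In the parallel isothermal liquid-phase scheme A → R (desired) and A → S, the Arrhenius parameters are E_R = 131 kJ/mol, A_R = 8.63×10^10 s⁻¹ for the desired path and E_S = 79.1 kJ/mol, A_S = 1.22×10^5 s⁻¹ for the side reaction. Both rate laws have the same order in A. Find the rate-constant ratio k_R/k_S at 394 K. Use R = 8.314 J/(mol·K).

Since both paths have the same order in A, the concentration cancels and S_{R/S} = k_R/k_S = (A_R/A_S)·exp[(E_S−E_R)/(RT)].
(E_S−E_R)/(RT) = (79.1−131)×10³/(8.314×394) = -51900/3276 = -15.84.
k_R/k_S = (8.63×10^10/1.22×10^5)·exp(-15.84) = 7.074×10^5 × 1.316×10^-7 = 0.0931.

0.0931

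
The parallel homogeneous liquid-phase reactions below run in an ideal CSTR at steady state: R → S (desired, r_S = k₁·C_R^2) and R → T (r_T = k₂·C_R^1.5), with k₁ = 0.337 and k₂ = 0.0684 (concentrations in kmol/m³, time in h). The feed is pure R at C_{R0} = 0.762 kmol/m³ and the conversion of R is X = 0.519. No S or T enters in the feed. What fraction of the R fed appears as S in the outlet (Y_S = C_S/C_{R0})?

Exit C_R = C_{R0}(1−X) = 0.762×0.481 = 0.3665 kmol/m³.
Rates in a CSTR are evaluated at the outlet concentration: r_S = 0.337×0.3665^2 = 0.04527, r_T = 0.0684×0.3665^1.5 = 0.01518.
Fraction of consumed R going to S: r_S/(r_S+r_T) = 0.7489.
C_S = 0.7489·C_{R0}·X = 0.7489×0.762×0.519 = 0.296 kmol/m³; Y_S = C_S/C_{R0} = 0.389.

0.389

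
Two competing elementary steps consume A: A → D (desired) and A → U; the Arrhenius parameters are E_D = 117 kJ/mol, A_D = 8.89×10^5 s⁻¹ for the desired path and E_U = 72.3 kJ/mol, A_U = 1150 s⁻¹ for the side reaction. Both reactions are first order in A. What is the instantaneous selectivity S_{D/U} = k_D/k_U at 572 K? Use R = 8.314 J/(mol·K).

0.0640

With equal orders, S_{D/U} = k_D/k_U = (A_D/A_U)·exp[(E_U−E_D)/(RT)].
(E_U−E_D)/(RT) = (72.3−117)×10³/(8.314×572) = -44700/4756 = -9.399.
k_D/k_U = (8.89×10^5/1150)·exp(-9.399) = 773.0 × 8.277×10^-5 = 0.0640.
Since E_D > E_U, raising the temperature improves selectivity toward D.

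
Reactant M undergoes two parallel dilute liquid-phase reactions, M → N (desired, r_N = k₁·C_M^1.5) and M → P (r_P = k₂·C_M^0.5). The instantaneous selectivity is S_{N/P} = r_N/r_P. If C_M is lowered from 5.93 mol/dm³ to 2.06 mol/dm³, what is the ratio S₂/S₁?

0.347

S_{N/P} = (k₁/k₂)·C_M, so S₂/S₁ = (C_{M,2}/C_{M,1}).
= 2.06/5.93 = 0.347.
Selectivity toward N falls as C_M falls — high-concentration operation is favoured.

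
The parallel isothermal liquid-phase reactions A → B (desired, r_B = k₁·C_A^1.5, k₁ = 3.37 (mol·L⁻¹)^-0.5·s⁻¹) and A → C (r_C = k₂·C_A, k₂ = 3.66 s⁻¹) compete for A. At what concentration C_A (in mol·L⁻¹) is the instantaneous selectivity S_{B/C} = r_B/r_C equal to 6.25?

S_{B/C} = (k₁/k₂)·C_A^0.5 ⇒ C_A = (S·k₂/k₁)^(2).
= (6.25×3.66/3.37)^(2) = (6.788)^(2) = 46.1 mol·L⁻¹.

46.1 mol·L⁻¹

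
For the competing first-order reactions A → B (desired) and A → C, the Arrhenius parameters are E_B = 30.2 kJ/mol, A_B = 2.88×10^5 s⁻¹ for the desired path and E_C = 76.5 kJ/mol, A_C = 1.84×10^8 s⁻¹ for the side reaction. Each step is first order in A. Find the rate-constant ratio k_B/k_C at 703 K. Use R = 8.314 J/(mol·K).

k_B/k_C = (A_B/A_C)·exp[−(E_B−E_C)/(RT)] = (A_B/A_C)·exp[(E_C−E_B)/(RT)].
(E_C−E_B)/(RT) = (76.5−30.2)×10³/(8.314×703) = 46300/5845 = 7.922.
k_B/k_C = (2.88×10^5/1.84×10^8)·exp(7.922) = 0.001565 × 2756 = 4.31.

4.31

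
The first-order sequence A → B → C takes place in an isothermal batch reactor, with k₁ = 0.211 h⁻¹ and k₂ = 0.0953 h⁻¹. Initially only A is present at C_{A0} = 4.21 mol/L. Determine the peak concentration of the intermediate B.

2.19 mol/L

Evaluating C_B at t_opt = ln(k₂/k₁)/(k₂−k₁) gives C_{B,max}/C_{A0} = (k₁/k₂)^[k₂/(k₂−k₁)].
= (0.211/0.0953)^(0.0953/(0.0953−0.211)) = (2.214)^(-0.8237) = 0.5196.
C_{B,max} = 0.5196×4.21 = 2.19 mol/L.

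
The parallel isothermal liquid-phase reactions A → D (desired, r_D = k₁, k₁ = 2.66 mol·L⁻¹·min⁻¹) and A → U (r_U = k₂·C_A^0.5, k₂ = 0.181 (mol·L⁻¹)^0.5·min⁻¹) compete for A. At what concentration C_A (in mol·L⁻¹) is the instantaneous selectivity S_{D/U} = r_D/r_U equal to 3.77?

S_{D/U} = (k₁/k₂)·C_A^-0.5 ⇒ C_A = (S·k₂/k₁)^(-2).
= (3.77×0.181/2.66)^(-2) = (0.2565)^(-2) = 15.2 mol·L⁻¹.

15.2 mol·L⁻¹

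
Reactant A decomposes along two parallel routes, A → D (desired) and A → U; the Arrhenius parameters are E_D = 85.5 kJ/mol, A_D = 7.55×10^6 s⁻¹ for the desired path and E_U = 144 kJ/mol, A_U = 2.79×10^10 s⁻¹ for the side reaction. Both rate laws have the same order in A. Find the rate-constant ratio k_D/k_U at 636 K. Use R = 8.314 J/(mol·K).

Since both paths have the same order in A, the concentration cancels and S_{D/U} = k_D/k_U = (A_D/A_U)·exp[(E_U−E_D)/(RT)].
(E_U−E_D)/(RT) = (144−85.5)×10³/(8.314×636) = 58500/5288 = 11.06.
k_D/k_U = (7.55×10^6/2.79×10^10)·exp(11.06) = 2.706×10^-4 × 63793 = 17.3.

17.3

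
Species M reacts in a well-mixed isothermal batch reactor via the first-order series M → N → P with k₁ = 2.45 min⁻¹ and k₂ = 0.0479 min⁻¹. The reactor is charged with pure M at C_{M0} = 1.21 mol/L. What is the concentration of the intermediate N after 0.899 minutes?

Solving the coupled first-order balances gives C_N(t) = [k₁/(k₂−k₁)]·C_{M0}·(e^(−k₁t) − e^(−k₂t)).
e^(−k₁t) = e^(−2.45×0.899) = e^(−2.203) = 0.1105; e^(−k₂t) = e^(−0.04306) = 0.9579.
C_N = 2.45×1.21/(0.0479−2.45) × (0.1105−0.9579) = (-1.234)×(-0.8473) = 1.046 mol/L.

1.05 mol/L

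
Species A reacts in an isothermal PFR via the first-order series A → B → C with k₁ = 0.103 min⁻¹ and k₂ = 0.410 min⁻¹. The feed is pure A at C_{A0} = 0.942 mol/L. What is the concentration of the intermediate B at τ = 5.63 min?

The intermediate concentration in a first-order A→B→C sequence is C_B = k₁C_{A0}(e^(−k₁τ) − e^(−k₂τ))/(k₂−k₁).
e^(−k₁τ) = e^(−0.103×5.63) = e^(−0.5799) = 0.5600; e^(−k₂τ) = e^(−2.308) = 0.09943.
C_B = 0.103×0.942/(0.410−0.103) × (0.5600−0.09943) = 0.3160×0.4605 = 0.1455 mol/L.

0.146 mol/L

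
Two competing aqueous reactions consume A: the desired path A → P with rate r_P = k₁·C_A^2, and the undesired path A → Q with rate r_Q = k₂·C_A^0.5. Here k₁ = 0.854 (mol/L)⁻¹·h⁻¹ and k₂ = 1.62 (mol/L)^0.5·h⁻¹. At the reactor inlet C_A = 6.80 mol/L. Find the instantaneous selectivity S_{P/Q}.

9.35

S_{P/Q} = r_P/r_Q = (k₁·C_A^2)/(k₂·C_A^0.5) = (k₁/k₂)·C_A^1.5.
= (0.854×6.800^2) / (1.62×6.800^0.5) = 39.49/4.224 = 9.35.
Since the desired path is higher order in A, keeping C_A high (PFR or concentrated feed) favours P.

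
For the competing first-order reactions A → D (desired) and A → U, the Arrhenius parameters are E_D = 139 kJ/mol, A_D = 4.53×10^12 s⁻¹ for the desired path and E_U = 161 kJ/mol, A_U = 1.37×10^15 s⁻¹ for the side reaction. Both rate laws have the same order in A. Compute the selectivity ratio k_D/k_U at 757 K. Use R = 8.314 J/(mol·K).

k_D/k_U = (A_D/A_U)·exp[−(E_D−E_U)/(RT)] = (A_D/A_U)·exp[(E_U−E_D)/(RT)].
(E_U−E_D)/(RT) = (161−139)×10³/(8.314×757) = 22000/6294 = 3.496.
k_D/k_U = (4.53×10^12/1.37×10^15)·exp(3.496) = 0.003307 × 32.97 = 0.109.

0.109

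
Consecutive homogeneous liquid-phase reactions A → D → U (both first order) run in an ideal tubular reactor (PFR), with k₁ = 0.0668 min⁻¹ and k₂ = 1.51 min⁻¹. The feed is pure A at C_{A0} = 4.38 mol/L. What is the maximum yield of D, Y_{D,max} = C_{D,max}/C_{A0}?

0.0383

For a first-order series the maximum intermediate yield is C_{D,max}/C_{A0} = (k₁/k₂)^[k₂/(k₂−k₁)].
= (0.0668/1.51)^(1.51/(1.51−0.0668)) = (0.04424)^(1.046) = 0.03829.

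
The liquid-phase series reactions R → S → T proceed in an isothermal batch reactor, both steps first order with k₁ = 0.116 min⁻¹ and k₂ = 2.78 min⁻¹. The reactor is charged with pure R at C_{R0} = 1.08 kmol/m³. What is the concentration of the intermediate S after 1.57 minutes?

0.0386 kmol/m³

For first-order series with pure R initially, C_S(t) = k₁C_{R0}/(k₂−k₁)·(e^(−k₁t) − e^(−k₂t)).
e^(−k₁t) = e^(−0.116×1.57) = e^(−0.1821) = 0.8335; e^(−k₂t) = e^(−4.365) = 0.01272.
C_S = 0.116×1.08/(2.78−0.116) × (0.8335−0.01272) = 0.04703×0.8208 = 0.03860 kmol/m³.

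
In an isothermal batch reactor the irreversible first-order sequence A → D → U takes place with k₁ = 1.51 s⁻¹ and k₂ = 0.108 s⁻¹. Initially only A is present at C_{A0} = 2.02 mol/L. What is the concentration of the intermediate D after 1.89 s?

1.65 mol/L

Solving the coupled first-order balances gives C_D(t) = [k₁/(k₂−k₁)]·C_{A0}·(e^(−k₁t) − e^(−k₂t)).
e^(−k₁t) = e^(−1.51×1.89) = e^(−2.854) = 0.05762; e^(−k₂t) = e^(−0.2041) = 0.8154.
C_D = 1.51×2.02/(0.108−1.51) × (0.05762−0.8154) = (-2.176)×(-0.7577) = 1.649 mol/L.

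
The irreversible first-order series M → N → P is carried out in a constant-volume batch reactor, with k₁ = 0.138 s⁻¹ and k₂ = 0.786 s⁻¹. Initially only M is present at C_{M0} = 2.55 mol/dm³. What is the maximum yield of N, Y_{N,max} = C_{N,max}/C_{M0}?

0.121

At the optimum, C_{N,max}/C_{M0} = (k₁/k₂)^[k₂/(k₂−k₁)].
= (0.138/0.786)^(0.786/(0.786−0.138)) = (0.1756)^(1.213) = 0.1212.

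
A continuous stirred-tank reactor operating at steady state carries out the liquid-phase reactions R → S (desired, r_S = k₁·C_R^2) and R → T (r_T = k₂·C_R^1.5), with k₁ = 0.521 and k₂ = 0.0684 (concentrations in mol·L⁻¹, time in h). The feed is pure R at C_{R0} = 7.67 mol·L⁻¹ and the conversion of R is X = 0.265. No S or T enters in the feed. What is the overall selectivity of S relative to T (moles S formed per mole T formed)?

18.1

Exit C_R = C_{R0}(1−X) = 7.67×0.735 = 5.637 mol·L⁻¹.
A CSTR operates uniformly at the exit composition, giving r_S = 16.56 and r_T = 0.9155 (each k·C_R^n at C_R = 5.637).
Overall selectivity = C_S/C_T = r_Sτ/(r_Tτ) = r_S/r_T = 18.1.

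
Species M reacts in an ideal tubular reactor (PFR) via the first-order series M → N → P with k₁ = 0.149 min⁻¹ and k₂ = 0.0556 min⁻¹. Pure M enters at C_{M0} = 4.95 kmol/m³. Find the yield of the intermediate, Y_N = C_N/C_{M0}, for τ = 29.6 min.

0.288

Solving the coupled first-order balances gives C_N(τ) = [k₁/(k₂−k₁)]·C_{M0}·(e^(−k₁τ) − e^(−k₂τ)).
e^(−k₁τ) = e^(−0.149×29.6) = e^(−4.410) = 0.01215; e^(−k₂τ) = e^(−1.646) = 0.1929.
C_N = 0.149×4.95/(0.0556−0.149) × (0.01215−0.1929) = (-7.897)×(-0.1807) = 1.427 kmol/m³.
Y_N = C_N/C_{M0} = 1.427/4.95 = 0.288.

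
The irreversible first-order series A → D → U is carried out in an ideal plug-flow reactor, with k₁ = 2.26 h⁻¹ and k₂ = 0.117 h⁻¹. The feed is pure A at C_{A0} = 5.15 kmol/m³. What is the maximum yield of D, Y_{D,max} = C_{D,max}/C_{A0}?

0.851

At the optimum, C_{D,max}/C_{A0} = (k₁/k₂)^[k₂/(k₂−k₁)].
= (2.26/0.117)^(0.117/(0.117−2.26)) = (19.32)^(-0.05460) = 0.8507.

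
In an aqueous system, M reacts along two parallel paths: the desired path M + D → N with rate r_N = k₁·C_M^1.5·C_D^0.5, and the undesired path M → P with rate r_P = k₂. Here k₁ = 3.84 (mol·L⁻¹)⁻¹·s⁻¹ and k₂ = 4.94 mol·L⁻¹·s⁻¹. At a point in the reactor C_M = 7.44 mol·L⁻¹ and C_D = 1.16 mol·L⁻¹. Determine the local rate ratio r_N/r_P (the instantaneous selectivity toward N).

S_{N/P} = r_N/r_P = (k₁·C_M^1.5·C_D^0.5)/(k₂) = (k₁/k₂)·C_M^1.5·C_D^0.5.
= (3.84×7.440^1.5×1.160^0.5) / (4.94) = 83.93/4.940 = 17.0.
Since the desired path is higher order in M, keeping C_M high (PFR or concentrated feed) favours N.

17.0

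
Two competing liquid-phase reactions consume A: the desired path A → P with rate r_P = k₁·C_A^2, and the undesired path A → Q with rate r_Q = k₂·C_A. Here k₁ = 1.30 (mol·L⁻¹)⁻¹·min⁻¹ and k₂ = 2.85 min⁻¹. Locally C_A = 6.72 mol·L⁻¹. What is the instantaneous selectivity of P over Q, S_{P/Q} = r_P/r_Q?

3.07

S_{P/Q} = r_P/r_Q = (k₁·C_A^2)/(k₂·C_A) = (k₁/k₂)·C_A.
= (1.30×6.720^2) / (2.85×6.720) = 58.71/19.15 = 3.07.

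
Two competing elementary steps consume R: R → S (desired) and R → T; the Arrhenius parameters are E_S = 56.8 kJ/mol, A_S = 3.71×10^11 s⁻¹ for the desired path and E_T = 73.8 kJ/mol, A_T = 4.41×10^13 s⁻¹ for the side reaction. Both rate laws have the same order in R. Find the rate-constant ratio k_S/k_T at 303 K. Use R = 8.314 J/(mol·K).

7.17

Since both paths have the same order in R, the concentration cancels and S_{S/T} = k_S/k_T = (A_S/A_T)·exp[(E_T−E_S)/(RT)].
(E_T−E_S)/(RT) = (73.8−56.8)×10³/(8.314×303) = 17000/2519 = 6.748.
k_S/k_T = (3.71×10^11/4.41×10^13)·exp(6.748) = 0.008413 × 852.6 = 7.17.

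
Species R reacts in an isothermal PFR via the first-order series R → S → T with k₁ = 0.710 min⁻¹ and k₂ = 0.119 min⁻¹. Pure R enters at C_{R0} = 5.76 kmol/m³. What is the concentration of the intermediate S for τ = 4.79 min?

Solving the coupled first-order balances gives C_S(τ) = [k₁/(k₂−k₁)]·C_{R0}·(e^(−k₁τ) − e^(−k₂τ)).
e^(−k₁τ) = e^(−0.710×4.79) = e^(−3.401) = 0.03334; e^(−k₂τ) = e^(−0.5700) = 0.5655.
C_S = 0.710×5.76/(0.119−0.710) × (0.03334−0.5655) = (-6.920)×(-0.5322) = 3.683 kmol/m³.

3.68 kmol/m³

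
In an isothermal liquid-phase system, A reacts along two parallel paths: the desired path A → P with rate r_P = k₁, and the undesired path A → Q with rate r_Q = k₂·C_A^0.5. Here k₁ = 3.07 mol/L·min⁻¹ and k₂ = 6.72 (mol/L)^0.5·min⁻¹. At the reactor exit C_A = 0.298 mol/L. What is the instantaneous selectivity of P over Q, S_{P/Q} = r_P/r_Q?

S_{P/Q} = r_P/r_Q = (k₁)/(k₂·C_A^0.5) = (k₁/k₂)·C_A^-0.5.
= (3.07) / (6.72×0.2980^0.5) = 3.070/3.668 = 0.837.
The undesired path is higher order in A, so low C_A (CSTR or dilute feed) favours P.

0.837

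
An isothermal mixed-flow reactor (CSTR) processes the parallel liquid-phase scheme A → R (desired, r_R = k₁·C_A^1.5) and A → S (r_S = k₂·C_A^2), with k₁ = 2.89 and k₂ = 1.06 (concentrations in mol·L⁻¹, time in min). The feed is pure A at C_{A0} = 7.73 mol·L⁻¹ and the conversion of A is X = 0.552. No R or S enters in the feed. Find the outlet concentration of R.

2.54 mol·L⁻¹

Exit C_A = C_{A0}(1−X) = 7.73×0.448 = 3.463 mol·L⁻¹.
Rates in a CSTR are evaluated at the outlet concentration: r_R = 2.89×3.463^1.5 = 18.62, r_S = 1.06×3.463^2 = 12.71.
Fraction of consumed A going to R: r_R/(r_R+r_S) = 0.5943.
C_R = 0.5943·C_{A0}·X = 0.5943×7.73×0.552 = 2.54 mol·L⁻¹.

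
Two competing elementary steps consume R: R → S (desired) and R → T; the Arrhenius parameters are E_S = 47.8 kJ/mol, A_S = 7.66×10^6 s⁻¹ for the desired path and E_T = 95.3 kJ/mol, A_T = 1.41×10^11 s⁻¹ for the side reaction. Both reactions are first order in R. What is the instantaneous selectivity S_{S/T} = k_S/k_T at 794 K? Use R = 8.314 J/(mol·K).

Since both paths have the same order in R, the concentration cancels and S_{S/T} = k_S/k_T = (A_S/A_T)·exp[(E_T−E_S)/(RT)].
(E_T−E_S)/(RT) = (95.3−47.8)×10³/(8.314×794) = 47500/6601 = 7.196.
k_S/k_T = (7.66×10^6/1.41×10^11)·exp(7.196) = 5.433×10^-5 × 1333 = 0.0724.
Since E_S < E_T, lowering the temperature improves selectivity toward S.

0.0724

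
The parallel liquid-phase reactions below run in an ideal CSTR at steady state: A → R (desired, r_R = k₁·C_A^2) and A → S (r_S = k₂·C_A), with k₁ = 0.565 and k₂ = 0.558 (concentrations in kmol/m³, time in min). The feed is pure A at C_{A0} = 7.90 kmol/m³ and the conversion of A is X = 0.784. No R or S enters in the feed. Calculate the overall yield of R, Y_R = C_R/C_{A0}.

0.497

Exit C_A = C_{A0}(1−X) = 7.90×0.216 = 1.706 kmol/m³.
In a CSTR the entire volume is at exit conditions, so r_R = 0.565×1.706^2 = 1.645 and r_S = 0.558×1.706 = 0.9522.
Fraction of consumed A going to R: r_R/(r_R+r_S) = 0.6334.
C_R = 0.6334·C_{A0}·X = 0.6334×7.90×0.784 = 3.92 kmol/m³; Y_R = C_R/C_{A0} = 0.497.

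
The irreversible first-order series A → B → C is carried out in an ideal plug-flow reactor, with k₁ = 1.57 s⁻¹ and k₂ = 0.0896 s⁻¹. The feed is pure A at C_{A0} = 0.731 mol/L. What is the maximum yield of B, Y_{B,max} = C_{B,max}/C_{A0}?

0.841

At the optimum, C_{B,max}/C_{A0} = (k₁/k₂)^[k₂/(k₂−k₁)].
= (1.57/0.0896)^(0.0896/(0.0896−1.57)) = (17.52)^(-0.06052) = 0.8409.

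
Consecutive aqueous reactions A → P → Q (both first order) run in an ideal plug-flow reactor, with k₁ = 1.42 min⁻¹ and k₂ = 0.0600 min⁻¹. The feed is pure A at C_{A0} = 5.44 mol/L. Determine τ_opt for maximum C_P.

2.33 min

The intermediate peaks when r₁ = r₂, i.e. k₁e^(−k₁τ) = k₂e^(−k₂τ), giving τ_opt = ln(k₂/k₁)/(k₂−k₁).
= ln(0.0600/1.42)/(0.0600−1.42) = ln(0.04225)/-1.360 = -3.164/-1.360 = 2.33 min.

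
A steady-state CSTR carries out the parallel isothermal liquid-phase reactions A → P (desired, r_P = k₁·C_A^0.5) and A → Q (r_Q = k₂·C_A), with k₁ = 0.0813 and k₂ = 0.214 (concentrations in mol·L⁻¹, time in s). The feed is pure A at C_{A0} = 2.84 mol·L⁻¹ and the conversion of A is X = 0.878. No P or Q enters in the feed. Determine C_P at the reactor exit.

0.978 mol·L⁻¹

Exit C_A = C_{A0}(1−X) = 2.84×0.122 = 0.3465 mol·L⁻¹.
A CSTR operates uniformly at the exit composition, giving r_P = 0.04786 and r_Q = 0.07415 (each k·C_A^n at C_A = 0.3465).
Fraction of consumed A going to P: r_P/(r_P+r_Q) = 0.3922.
C_P = 0.3922·C_{A0}·X = 0.3922×2.84×0.878 = 0.978 mol·L⁻¹.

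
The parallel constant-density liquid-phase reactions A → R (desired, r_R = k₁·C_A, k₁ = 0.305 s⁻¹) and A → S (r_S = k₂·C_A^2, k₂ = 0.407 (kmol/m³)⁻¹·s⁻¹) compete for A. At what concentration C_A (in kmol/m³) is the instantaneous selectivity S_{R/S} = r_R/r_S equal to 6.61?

S_{R/S} = (k₁/k₂)·C_A⁻¹ ⇒ C_A = (S·k₂/k₁)^(-1).
= (6.61×0.407/0.305)^(-1) = (8.821)^(-1) = 0.113 kmol/m³.

0.113 kmol/m³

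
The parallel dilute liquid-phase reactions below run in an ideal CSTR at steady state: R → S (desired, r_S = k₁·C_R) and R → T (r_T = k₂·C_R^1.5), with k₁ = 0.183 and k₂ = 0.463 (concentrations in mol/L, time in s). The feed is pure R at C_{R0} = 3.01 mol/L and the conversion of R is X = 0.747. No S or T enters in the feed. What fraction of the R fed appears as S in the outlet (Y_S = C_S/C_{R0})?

0.233

Exit C_R = C_{R0}(1−X) = 3.01×0.253 = 0.7615 mol/L.
Rates in a CSTR are evaluated at the outlet concentration: r_S = 0.183×0.7615 = 0.1394, r_T = 0.463×0.7615^1.5 = 0.3077.
Fraction of consumed R going to S: r_S/(r_S+r_T) = 0.3117.
C_S = 0.3117·C_{R0}·X = 0.3117×3.01×0.747 = 0.701 mol/L; Y_S = C_S/C_{R0} = 0.233.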